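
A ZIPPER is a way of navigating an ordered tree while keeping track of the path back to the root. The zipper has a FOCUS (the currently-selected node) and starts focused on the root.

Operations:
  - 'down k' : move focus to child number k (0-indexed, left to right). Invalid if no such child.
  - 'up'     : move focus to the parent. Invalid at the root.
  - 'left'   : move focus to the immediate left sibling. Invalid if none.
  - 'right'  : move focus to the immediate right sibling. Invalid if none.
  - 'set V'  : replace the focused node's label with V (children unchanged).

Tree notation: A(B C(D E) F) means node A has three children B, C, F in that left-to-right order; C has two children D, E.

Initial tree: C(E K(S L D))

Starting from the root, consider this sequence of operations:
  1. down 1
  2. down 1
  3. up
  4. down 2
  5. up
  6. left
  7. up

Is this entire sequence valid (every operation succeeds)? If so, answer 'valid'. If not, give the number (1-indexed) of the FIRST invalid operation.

Answer: valid

Derivation:
Step 1 (down 1): focus=K path=1 depth=1 children=['S', 'L', 'D'] left=['E'] right=[] parent=C
Step 2 (down 1): focus=L path=1/1 depth=2 children=[] left=['S'] right=['D'] parent=K
Step 3 (up): focus=K path=1 depth=1 children=['S', 'L', 'D'] left=['E'] right=[] parent=C
Step 4 (down 2): focus=D path=1/2 depth=2 children=[] left=['S', 'L'] right=[] parent=K
Step 5 (up): focus=K path=1 depth=1 children=['S', 'L', 'D'] left=['E'] right=[] parent=C
Step 6 (left): focus=E path=0 depth=1 children=[] left=[] right=['K'] parent=C
Step 7 (up): focus=C path=root depth=0 children=['E', 'K'] (at root)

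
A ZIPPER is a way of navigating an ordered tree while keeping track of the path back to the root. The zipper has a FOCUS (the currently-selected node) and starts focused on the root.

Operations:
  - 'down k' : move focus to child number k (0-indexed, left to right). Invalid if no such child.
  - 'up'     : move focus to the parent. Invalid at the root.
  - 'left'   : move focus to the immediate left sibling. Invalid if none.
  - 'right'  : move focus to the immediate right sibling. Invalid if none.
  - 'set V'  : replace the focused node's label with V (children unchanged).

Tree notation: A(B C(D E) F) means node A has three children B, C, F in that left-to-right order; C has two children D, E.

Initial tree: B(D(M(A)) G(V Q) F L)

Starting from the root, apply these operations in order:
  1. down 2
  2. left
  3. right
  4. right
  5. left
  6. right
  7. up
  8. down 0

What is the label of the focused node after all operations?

Answer: D

Derivation:
Step 1 (down 2): focus=F path=2 depth=1 children=[] left=['D', 'G'] right=['L'] parent=B
Step 2 (left): focus=G path=1 depth=1 children=['V', 'Q'] left=['D'] right=['F', 'L'] parent=B
Step 3 (right): focus=F path=2 depth=1 children=[] left=['D', 'G'] right=['L'] parent=B
Step 4 (right): focus=L path=3 depth=1 children=[] left=['D', 'G', 'F'] right=[] parent=B
Step 5 (left): focus=F path=2 depth=1 children=[] left=['D', 'G'] right=['L'] parent=B
Step 6 (right): focus=L path=3 depth=1 children=[] left=['D', 'G', 'F'] right=[] parent=B
Step 7 (up): focus=B path=root depth=0 children=['D', 'G', 'F', 'L'] (at root)
Step 8 (down 0): focus=D path=0 depth=1 children=['M'] left=[] right=['G', 'F', 'L'] parent=B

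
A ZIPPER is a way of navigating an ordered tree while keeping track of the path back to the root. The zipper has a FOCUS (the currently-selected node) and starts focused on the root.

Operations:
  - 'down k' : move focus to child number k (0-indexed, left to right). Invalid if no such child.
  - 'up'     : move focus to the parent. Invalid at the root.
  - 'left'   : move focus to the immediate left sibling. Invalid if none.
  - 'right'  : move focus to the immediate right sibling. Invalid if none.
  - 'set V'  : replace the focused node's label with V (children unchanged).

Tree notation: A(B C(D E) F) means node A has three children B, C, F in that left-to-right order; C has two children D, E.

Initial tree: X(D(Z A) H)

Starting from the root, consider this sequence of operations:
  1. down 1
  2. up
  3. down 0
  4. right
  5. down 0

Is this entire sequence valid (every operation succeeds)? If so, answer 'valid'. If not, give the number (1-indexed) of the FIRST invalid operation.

Answer: 5

Derivation:
Step 1 (down 1): focus=H path=1 depth=1 children=[] left=['D'] right=[] parent=X
Step 2 (up): focus=X path=root depth=0 children=['D', 'H'] (at root)
Step 3 (down 0): focus=D path=0 depth=1 children=['Z', 'A'] left=[] right=['H'] parent=X
Step 4 (right): focus=H path=1 depth=1 children=[] left=['D'] right=[] parent=X
Step 5 (down 0): INVALID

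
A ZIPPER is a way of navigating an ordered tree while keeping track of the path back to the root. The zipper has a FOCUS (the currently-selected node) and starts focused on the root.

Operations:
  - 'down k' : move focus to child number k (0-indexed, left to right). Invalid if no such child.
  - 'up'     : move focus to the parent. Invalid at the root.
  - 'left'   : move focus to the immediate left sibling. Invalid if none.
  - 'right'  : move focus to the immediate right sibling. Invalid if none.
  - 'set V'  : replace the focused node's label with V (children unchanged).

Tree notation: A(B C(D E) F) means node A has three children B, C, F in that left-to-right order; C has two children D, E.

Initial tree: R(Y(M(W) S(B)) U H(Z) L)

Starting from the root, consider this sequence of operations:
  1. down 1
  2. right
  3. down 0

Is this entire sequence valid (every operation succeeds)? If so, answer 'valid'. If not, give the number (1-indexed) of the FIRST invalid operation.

Step 1 (down 1): focus=U path=1 depth=1 children=[] left=['Y'] right=['H', 'L'] parent=R
Step 2 (right): focus=H path=2 depth=1 children=['Z'] left=['Y', 'U'] right=['L'] parent=R
Step 3 (down 0): focus=Z path=2/0 depth=2 children=[] left=[] right=[] parent=H

Answer: valid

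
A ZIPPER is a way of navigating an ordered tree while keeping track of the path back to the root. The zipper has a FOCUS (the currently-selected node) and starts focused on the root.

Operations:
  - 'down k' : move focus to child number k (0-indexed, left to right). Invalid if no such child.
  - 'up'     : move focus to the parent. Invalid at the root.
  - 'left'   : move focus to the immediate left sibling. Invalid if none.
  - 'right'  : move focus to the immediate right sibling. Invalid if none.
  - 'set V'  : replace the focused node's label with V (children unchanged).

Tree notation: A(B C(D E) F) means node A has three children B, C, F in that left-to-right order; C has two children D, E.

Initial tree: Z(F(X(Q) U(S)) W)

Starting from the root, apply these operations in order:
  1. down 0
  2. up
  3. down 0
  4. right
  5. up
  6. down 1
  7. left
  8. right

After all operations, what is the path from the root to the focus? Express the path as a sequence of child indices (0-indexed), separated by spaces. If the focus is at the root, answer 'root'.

Step 1 (down 0): focus=F path=0 depth=1 children=['X', 'U'] left=[] right=['W'] parent=Z
Step 2 (up): focus=Z path=root depth=0 children=['F', 'W'] (at root)
Step 3 (down 0): focus=F path=0 depth=1 children=['X', 'U'] left=[] right=['W'] parent=Z
Step 4 (right): focus=W path=1 depth=1 children=[] left=['F'] right=[] parent=Z
Step 5 (up): focus=Z path=root depth=0 children=['F', 'W'] (at root)
Step 6 (down 1): focus=W path=1 depth=1 children=[] left=['F'] right=[] parent=Z
Step 7 (left): focus=F path=0 depth=1 children=['X', 'U'] left=[] right=['W'] parent=Z
Step 8 (right): focus=W path=1 depth=1 children=[] left=['F'] right=[] parent=Z

Answer: 1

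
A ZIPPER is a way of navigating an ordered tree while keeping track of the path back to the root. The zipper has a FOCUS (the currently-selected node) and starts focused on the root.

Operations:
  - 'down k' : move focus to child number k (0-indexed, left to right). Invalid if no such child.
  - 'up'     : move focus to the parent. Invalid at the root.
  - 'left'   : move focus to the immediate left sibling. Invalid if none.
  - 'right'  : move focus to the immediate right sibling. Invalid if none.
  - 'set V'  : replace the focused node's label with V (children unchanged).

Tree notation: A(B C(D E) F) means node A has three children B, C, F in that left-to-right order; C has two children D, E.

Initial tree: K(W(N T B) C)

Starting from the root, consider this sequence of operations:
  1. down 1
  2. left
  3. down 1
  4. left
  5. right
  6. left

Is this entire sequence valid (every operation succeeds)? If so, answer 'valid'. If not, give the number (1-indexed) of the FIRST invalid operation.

Answer: valid

Derivation:
Step 1 (down 1): focus=C path=1 depth=1 children=[] left=['W'] right=[] parent=K
Step 2 (left): focus=W path=0 depth=1 children=['N', 'T', 'B'] left=[] right=['C'] parent=K
Step 3 (down 1): focus=T path=0/1 depth=2 children=[] left=['N'] right=['B'] parent=W
Step 4 (left): focus=N path=0/0 depth=2 children=[] left=[] right=['T', 'B'] parent=W
Step 5 (right): focus=T path=0/1 depth=2 children=[] left=['N'] right=['B'] parent=W
Step 6 (left): focus=N path=0/0 depth=2 children=[] left=[] right=['T', 'B'] parent=W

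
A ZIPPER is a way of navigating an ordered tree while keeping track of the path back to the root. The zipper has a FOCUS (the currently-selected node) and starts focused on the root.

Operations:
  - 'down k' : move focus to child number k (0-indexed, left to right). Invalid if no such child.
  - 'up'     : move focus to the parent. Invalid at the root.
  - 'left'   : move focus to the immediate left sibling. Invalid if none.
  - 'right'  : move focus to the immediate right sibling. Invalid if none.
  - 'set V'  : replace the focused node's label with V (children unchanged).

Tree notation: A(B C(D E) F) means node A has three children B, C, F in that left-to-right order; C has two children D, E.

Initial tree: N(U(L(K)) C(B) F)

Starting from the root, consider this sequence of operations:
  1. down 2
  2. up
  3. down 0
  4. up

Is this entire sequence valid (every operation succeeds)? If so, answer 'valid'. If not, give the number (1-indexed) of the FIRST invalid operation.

Answer: valid

Derivation:
Step 1 (down 2): focus=F path=2 depth=1 children=[] left=['U', 'C'] right=[] parent=N
Step 2 (up): focus=N path=root depth=0 children=['U', 'C', 'F'] (at root)
Step 3 (down 0): focus=U path=0 depth=1 children=['L'] left=[] right=['C', 'F'] parent=N
Step 4 (up): focus=N path=root depth=0 children=['U', 'C', 'F'] (at root)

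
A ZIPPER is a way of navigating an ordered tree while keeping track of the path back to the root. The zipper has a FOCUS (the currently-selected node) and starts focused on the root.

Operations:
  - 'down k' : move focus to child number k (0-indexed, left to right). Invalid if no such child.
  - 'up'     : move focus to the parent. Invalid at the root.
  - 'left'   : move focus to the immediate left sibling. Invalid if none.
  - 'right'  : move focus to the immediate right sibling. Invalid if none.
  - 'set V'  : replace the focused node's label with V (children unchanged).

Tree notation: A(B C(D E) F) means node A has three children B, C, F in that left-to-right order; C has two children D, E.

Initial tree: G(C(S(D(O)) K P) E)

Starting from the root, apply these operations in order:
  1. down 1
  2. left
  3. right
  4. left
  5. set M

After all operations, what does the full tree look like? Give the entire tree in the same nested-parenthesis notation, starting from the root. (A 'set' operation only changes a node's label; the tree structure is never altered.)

Step 1 (down 1): focus=E path=1 depth=1 children=[] left=['C'] right=[] parent=G
Step 2 (left): focus=C path=0 depth=1 children=['S', 'K', 'P'] left=[] right=['E'] parent=G
Step 3 (right): focus=E path=1 depth=1 children=[] left=['C'] right=[] parent=G
Step 4 (left): focus=C path=0 depth=1 children=['S', 'K', 'P'] left=[] right=['E'] parent=G
Step 5 (set M): focus=M path=0 depth=1 children=['S', 'K', 'P'] left=[] right=['E'] parent=G

Answer: G(M(S(D(O)) K P) E)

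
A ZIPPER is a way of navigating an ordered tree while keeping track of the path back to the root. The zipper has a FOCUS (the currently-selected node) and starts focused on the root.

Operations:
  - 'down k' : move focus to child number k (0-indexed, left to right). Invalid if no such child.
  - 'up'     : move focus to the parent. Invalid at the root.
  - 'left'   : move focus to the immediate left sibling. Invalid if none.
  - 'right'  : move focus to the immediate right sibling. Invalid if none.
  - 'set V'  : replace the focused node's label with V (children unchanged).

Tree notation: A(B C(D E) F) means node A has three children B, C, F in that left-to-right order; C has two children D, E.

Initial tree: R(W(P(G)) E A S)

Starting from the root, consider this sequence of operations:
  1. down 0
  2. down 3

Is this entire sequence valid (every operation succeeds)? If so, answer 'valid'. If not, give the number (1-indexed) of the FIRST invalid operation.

Answer: 2

Derivation:
Step 1 (down 0): focus=W path=0 depth=1 children=['P'] left=[] right=['E', 'A', 'S'] parent=R
Step 2 (down 3): INVALID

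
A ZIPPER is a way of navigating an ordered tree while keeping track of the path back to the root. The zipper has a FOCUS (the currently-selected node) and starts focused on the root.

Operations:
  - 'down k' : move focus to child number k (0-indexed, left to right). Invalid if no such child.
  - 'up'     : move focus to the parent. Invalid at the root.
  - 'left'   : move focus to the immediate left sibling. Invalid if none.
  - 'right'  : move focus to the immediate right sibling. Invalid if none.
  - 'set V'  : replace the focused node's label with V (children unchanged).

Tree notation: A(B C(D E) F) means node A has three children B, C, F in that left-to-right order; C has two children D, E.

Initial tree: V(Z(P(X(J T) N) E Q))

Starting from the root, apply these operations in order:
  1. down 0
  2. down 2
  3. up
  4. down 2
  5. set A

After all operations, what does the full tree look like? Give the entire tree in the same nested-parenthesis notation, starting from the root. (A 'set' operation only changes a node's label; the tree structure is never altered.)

Answer: V(Z(P(X(J T) N) E A))

Derivation:
Step 1 (down 0): focus=Z path=0 depth=1 children=['P', 'E', 'Q'] left=[] right=[] parent=V
Step 2 (down 2): focus=Q path=0/2 depth=2 children=[] left=['P', 'E'] right=[] parent=Z
Step 3 (up): focus=Z path=0 depth=1 children=['P', 'E', 'Q'] left=[] right=[] parent=V
Step 4 (down 2): focus=Q path=0/2 depth=2 children=[] left=['P', 'E'] right=[] parent=Z
Step 5 (set A): focus=A path=0/2 depth=2 children=[] left=['P', 'E'] right=[] parent=Z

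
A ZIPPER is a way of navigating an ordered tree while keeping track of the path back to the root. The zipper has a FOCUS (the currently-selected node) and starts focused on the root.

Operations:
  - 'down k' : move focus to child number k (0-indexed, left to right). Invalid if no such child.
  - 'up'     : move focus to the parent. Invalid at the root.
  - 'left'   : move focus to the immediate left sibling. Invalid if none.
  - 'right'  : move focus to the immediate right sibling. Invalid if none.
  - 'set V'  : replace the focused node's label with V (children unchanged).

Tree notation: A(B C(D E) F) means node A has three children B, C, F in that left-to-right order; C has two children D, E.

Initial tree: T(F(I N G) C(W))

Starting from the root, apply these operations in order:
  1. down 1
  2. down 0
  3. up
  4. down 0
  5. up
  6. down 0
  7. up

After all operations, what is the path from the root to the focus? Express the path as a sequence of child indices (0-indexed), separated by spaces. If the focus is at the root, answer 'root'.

Answer: 1

Derivation:
Step 1 (down 1): focus=C path=1 depth=1 children=['W'] left=['F'] right=[] parent=T
Step 2 (down 0): focus=W path=1/0 depth=2 children=[] left=[] right=[] parent=C
Step 3 (up): focus=C path=1 depth=1 children=['W'] left=['F'] right=[] parent=T
Step 4 (down 0): focus=W path=1/0 depth=2 children=[] left=[] right=[] parent=C
Step 5 (up): focus=C path=1 depth=1 children=['W'] left=['F'] right=[] parent=T
Step 6 (down 0): focus=W path=1/0 depth=2 children=[] left=[] right=[] parent=C
Step 7 (up): focus=C path=1 depth=1 children=['W'] left=['F'] right=[] parent=T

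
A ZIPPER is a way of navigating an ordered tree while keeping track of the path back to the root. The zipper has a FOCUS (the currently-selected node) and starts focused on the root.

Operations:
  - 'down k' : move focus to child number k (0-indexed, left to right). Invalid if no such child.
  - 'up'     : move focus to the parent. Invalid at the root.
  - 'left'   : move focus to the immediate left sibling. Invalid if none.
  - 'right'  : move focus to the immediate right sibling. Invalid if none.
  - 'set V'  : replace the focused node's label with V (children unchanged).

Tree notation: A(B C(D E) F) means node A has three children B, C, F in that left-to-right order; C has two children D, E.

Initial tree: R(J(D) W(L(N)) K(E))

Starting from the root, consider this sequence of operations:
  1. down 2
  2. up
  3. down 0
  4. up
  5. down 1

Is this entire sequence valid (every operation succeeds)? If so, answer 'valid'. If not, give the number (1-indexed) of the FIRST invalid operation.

Step 1 (down 2): focus=K path=2 depth=1 children=['E'] left=['J', 'W'] right=[] parent=R
Step 2 (up): focus=R path=root depth=0 children=['J', 'W', 'K'] (at root)
Step 3 (down 0): focus=J path=0 depth=1 children=['D'] left=[] right=['W', 'K'] parent=R
Step 4 (up): focus=R path=root depth=0 children=['J', 'W', 'K'] (at root)
Step 5 (down 1): focus=W path=1 depth=1 children=['L'] left=['J'] right=['K'] parent=R

Answer: valid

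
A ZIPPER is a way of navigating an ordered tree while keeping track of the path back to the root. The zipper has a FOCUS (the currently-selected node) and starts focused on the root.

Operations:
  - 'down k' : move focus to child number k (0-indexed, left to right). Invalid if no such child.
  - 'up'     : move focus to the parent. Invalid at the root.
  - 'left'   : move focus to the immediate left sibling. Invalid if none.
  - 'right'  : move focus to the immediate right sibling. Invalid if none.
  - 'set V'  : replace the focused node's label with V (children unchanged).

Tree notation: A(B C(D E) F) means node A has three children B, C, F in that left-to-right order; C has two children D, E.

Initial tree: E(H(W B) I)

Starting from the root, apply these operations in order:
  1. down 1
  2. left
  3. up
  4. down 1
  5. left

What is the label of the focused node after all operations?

Step 1 (down 1): focus=I path=1 depth=1 children=[] left=['H'] right=[] parent=E
Step 2 (left): focus=H path=0 depth=1 children=['W', 'B'] left=[] right=['I'] parent=E
Step 3 (up): focus=E path=root depth=0 children=['H', 'I'] (at root)
Step 4 (down 1): focus=I path=1 depth=1 children=[] left=['H'] right=[] parent=E
Step 5 (left): focus=H path=0 depth=1 children=['W', 'B'] left=[] right=['I'] parent=E

Answer: H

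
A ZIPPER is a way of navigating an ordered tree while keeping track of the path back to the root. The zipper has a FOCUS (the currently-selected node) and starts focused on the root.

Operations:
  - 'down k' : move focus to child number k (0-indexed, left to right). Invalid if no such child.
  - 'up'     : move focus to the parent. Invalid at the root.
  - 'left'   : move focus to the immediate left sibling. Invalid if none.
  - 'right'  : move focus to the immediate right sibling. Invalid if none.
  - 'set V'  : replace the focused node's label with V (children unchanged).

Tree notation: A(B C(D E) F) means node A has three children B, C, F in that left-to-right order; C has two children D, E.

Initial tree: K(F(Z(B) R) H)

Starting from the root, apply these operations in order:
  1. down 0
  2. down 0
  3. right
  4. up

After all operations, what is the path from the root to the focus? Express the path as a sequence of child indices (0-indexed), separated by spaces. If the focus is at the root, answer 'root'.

Step 1 (down 0): focus=F path=0 depth=1 children=['Z', 'R'] left=[] right=['H'] parent=K
Step 2 (down 0): focus=Z path=0/0 depth=2 children=['B'] left=[] right=['R'] parent=F
Step 3 (right): focus=R path=0/1 depth=2 children=[] left=['Z'] right=[] parent=F
Step 4 (up): focus=F path=0 depth=1 children=['Z', 'R'] left=[] right=['H'] parent=K

Answer: 0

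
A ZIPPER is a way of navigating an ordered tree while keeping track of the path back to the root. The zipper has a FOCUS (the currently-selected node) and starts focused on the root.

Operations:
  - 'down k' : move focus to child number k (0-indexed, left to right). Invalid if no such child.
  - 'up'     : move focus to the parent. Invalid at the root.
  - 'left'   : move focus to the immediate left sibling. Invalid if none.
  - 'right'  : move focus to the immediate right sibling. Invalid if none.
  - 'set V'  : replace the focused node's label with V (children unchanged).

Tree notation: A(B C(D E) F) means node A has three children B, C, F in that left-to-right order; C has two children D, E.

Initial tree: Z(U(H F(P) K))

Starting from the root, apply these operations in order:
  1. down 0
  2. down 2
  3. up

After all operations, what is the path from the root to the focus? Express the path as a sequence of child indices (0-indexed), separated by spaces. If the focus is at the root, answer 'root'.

Answer: 0

Derivation:
Step 1 (down 0): focus=U path=0 depth=1 children=['H', 'F', 'K'] left=[] right=[] parent=Z
Step 2 (down 2): focus=K path=0/2 depth=2 children=[] left=['H', 'F'] right=[] parent=U
Step 3 (up): focus=U path=0 depth=1 children=['H', 'F', 'K'] left=[] right=[] parent=Z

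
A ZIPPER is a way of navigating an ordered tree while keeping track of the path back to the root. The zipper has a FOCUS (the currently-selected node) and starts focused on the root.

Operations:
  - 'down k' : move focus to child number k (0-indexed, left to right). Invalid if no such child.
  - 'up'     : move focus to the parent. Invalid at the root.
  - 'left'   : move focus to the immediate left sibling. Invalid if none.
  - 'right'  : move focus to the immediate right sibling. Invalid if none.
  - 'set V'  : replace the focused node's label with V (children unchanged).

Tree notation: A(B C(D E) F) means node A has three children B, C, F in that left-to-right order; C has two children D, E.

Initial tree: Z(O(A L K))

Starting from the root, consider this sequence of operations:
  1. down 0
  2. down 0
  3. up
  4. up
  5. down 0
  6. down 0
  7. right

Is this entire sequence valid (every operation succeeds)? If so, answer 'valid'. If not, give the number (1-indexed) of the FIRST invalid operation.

Step 1 (down 0): focus=O path=0 depth=1 children=['A', 'L', 'K'] left=[] right=[] parent=Z
Step 2 (down 0): focus=A path=0/0 depth=2 children=[] left=[] right=['L', 'K'] parent=O
Step 3 (up): focus=O path=0 depth=1 children=['A', 'L', 'K'] left=[] right=[] parent=Z
Step 4 (up): focus=Z path=root depth=0 children=['O'] (at root)
Step 5 (down 0): focus=O path=0 depth=1 children=['A', 'L', 'K'] left=[] right=[] parent=Z
Step 6 (down 0): focus=A path=0/0 depth=2 children=[] left=[] right=['L', 'K'] parent=O
Step 7 (right): focus=L path=0/1 depth=2 children=[] left=['A'] right=['K'] parent=O

Answer: valid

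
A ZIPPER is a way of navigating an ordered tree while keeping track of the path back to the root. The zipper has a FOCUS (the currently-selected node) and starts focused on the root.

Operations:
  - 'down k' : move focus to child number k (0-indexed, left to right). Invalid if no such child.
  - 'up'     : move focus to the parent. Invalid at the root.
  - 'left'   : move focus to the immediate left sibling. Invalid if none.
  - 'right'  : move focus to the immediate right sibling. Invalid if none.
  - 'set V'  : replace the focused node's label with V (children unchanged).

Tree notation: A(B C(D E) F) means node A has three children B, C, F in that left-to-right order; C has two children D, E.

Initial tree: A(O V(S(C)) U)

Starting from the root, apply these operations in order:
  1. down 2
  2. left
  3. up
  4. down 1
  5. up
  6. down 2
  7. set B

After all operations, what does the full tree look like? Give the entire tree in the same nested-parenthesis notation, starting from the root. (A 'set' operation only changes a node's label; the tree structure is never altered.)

Answer: A(O V(S(C)) B)

Derivation:
Step 1 (down 2): focus=U path=2 depth=1 children=[] left=['O', 'V'] right=[] parent=A
Step 2 (left): focus=V path=1 depth=1 children=['S'] left=['O'] right=['U'] parent=A
Step 3 (up): focus=A path=root depth=0 children=['O', 'V', 'U'] (at root)
Step 4 (down 1): focus=V path=1 depth=1 children=['S'] left=['O'] right=['U'] parent=A
Step 5 (up): focus=A path=root depth=0 children=['O', 'V', 'U'] (at root)
Step 6 (down 2): focus=U path=2 depth=1 children=[] left=['O', 'V'] right=[] parent=A
Step 7 (set B): focus=B path=2 depth=1 children=[] left=['O', 'V'] right=[] parent=A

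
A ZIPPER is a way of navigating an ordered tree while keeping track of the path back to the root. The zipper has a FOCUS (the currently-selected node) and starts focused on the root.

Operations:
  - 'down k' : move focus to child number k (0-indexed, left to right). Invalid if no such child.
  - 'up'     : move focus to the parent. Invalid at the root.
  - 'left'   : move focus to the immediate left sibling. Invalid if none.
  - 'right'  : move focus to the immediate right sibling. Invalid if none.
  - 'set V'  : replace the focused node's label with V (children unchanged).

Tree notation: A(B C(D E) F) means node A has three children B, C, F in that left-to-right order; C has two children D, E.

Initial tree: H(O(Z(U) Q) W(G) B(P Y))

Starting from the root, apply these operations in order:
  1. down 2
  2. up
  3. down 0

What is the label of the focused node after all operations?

Answer: O

Derivation:
Step 1 (down 2): focus=B path=2 depth=1 children=['P', 'Y'] left=['O', 'W'] right=[] parent=H
Step 2 (up): focus=H path=root depth=0 children=['O', 'W', 'B'] (at root)
Step 3 (down 0): focus=O path=0 depth=1 children=['Z', 'Q'] left=[] right=['W', 'B'] parent=H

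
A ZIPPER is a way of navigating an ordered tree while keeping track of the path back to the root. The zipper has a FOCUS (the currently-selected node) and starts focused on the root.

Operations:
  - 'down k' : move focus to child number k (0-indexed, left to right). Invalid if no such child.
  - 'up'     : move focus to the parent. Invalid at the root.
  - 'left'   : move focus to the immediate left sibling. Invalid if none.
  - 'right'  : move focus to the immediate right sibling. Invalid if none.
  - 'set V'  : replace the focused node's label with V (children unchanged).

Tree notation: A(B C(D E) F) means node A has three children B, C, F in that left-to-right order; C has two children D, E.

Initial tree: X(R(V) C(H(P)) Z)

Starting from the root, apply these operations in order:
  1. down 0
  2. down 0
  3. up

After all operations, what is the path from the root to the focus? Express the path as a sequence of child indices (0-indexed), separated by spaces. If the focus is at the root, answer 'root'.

Answer: 0

Derivation:
Step 1 (down 0): focus=R path=0 depth=1 children=['V'] left=[] right=['C', 'Z'] parent=X
Step 2 (down 0): focus=V path=0/0 depth=2 children=[] left=[] right=[] parent=R
Step 3 (up): focus=R path=0 depth=1 children=['V'] left=[] right=['C', 'Z'] parent=X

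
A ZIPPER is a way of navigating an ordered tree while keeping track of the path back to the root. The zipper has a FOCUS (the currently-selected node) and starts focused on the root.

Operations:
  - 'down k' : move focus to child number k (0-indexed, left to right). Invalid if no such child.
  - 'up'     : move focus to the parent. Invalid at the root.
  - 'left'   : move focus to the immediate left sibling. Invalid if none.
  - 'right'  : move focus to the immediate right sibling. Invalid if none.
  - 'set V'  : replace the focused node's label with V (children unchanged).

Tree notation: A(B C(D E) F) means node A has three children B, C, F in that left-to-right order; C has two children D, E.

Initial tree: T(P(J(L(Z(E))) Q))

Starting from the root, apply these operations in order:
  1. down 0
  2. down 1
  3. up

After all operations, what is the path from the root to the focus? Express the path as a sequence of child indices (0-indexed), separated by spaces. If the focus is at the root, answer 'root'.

Step 1 (down 0): focus=P path=0 depth=1 children=['J', 'Q'] left=[] right=[] parent=T
Step 2 (down 1): focus=Q path=0/1 depth=2 children=[] left=['J'] right=[] parent=P
Step 3 (up): focus=P path=0 depth=1 children=['J', 'Q'] left=[] right=[] parent=T

Answer: 0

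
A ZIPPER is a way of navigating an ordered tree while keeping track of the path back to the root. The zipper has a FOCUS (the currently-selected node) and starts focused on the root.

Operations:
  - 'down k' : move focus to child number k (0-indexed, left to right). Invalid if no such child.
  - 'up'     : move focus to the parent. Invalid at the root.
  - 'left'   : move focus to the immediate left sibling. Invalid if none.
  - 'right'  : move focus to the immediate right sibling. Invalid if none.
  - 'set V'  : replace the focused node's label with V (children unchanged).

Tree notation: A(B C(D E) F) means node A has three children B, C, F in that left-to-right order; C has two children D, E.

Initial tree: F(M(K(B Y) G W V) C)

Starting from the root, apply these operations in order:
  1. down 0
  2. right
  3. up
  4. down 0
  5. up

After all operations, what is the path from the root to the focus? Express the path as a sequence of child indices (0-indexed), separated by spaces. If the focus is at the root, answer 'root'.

Step 1 (down 0): focus=M path=0 depth=1 children=['K', 'G', 'W', 'V'] left=[] right=['C'] parent=F
Step 2 (right): focus=C path=1 depth=1 children=[] left=['M'] right=[] parent=F
Step 3 (up): focus=F path=root depth=0 children=['M', 'C'] (at root)
Step 4 (down 0): focus=M path=0 depth=1 children=['K', 'G', 'W', 'V'] left=[] right=['C'] parent=F
Step 5 (up): focus=F path=root depth=0 children=['M', 'C'] (at root)

Answer: root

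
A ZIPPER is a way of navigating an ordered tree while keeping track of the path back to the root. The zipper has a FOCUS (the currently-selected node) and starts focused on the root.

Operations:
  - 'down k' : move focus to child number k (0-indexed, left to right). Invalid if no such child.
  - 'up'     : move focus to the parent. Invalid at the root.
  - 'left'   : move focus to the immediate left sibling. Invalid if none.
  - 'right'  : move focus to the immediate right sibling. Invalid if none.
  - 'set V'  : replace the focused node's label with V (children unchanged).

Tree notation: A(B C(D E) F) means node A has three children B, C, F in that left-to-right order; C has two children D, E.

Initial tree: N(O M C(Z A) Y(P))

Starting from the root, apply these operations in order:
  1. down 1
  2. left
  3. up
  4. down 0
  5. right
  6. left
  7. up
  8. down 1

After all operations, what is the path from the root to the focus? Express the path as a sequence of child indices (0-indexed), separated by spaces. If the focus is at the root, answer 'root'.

Step 1 (down 1): focus=M path=1 depth=1 children=[] left=['O'] right=['C', 'Y'] parent=N
Step 2 (left): focus=O path=0 depth=1 children=[] left=[] right=['M', 'C', 'Y'] parent=N
Step 3 (up): focus=N path=root depth=0 children=['O', 'M', 'C', 'Y'] (at root)
Step 4 (down 0): focus=O path=0 depth=1 children=[] left=[] right=['M', 'C', 'Y'] parent=N
Step 5 (right): focus=M path=1 depth=1 children=[] left=['O'] right=['C', 'Y'] parent=N
Step 6 (left): focus=O path=0 depth=1 children=[] left=[] right=['M', 'C', 'Y'] parent=N
Step 7 (up): focus=N path=root depth=0 children=['O', 'M', 'C', 'Y'] (at root)
Step 8 (down 1): focus=M path=1 depth=1 children=[] left=['O'] right=['C', 'Y'] parent=N

Answer: 1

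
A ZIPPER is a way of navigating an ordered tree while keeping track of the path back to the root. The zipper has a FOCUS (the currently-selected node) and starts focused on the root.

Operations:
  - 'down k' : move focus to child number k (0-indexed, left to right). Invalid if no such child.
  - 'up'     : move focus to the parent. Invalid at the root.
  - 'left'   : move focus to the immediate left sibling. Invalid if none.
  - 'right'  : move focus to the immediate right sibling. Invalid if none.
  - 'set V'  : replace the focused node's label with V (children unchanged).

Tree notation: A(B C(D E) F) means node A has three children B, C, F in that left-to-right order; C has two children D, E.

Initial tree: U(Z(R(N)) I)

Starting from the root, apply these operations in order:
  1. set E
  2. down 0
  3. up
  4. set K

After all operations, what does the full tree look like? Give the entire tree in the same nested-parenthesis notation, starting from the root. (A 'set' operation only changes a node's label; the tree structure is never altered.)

Answer: K(Z(R(N)) I)

Derivation:
Step 1 (set E): focus=E path=root depth=0 children=['Z', 'I'] (at root)
Step 2 (down 0): focus=Z path=0 depth=1 children=['R'] left=[] right=['I'] parent=E
Step 3 (up): focus=E path=root depth=0 children=['Z', 'I'] (at root)
Step 4 (set K): focus=K path=root depth=0 children=['Z', 'I'] (at root)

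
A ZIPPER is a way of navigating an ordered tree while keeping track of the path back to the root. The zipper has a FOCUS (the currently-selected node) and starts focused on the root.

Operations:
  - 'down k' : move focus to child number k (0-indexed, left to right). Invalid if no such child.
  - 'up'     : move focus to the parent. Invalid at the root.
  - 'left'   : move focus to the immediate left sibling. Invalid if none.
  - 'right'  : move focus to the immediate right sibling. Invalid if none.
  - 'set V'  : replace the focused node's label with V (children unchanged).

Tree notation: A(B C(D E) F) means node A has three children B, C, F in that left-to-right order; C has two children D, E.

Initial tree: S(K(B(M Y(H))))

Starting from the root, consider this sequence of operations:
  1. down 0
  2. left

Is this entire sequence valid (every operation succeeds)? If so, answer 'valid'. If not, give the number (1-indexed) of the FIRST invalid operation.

Step 1 (down 0): focus=K path=0 depth=1 children=['B'] left=[] right=[] parent=S
Step 2 (left): INVALID

Answer: 2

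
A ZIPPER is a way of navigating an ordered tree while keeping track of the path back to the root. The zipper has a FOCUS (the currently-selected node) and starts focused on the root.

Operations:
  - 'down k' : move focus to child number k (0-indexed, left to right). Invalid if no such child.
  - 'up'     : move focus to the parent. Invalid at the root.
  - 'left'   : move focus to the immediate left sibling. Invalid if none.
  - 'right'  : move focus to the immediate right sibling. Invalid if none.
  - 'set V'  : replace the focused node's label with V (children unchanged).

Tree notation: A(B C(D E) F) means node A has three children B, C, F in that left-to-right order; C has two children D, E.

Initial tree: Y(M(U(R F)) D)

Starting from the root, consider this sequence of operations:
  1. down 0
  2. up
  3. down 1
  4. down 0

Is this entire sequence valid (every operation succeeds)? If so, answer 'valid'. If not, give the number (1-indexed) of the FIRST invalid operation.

Answer: 4

Derivation:
Step 1 (down 0): focus=M path=0 depth=1 children=['U'] left=[] right=['D'] parent=Y
Step 2 (up): focus=Y path=root depth=0 children=['M', 'D'] (at root)
Step 3 (down 1): focus=D path=1 depth=1 children=[] left=['M'] right=[] parent=Y
Step 4 (down 0): INVALID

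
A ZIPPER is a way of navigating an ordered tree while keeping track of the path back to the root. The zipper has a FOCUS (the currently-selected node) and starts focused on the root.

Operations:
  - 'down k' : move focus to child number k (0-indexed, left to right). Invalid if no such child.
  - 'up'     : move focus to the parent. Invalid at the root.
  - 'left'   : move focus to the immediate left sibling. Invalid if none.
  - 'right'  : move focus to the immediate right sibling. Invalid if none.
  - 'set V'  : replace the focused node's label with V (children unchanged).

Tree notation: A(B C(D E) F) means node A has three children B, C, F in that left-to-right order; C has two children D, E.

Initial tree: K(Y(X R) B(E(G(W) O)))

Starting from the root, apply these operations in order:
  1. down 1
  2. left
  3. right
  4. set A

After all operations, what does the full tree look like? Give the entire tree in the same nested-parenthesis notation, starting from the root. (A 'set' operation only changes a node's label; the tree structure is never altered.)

Answer: K(Y(X R) A(E(G(W) O)))

Derivation:
Step 1 (down 1): focus=B path=1 depth=1 children=['E'] left=['Y'] right=[] parent=K
Step 2 (left): focus=Y path=0 depth=1 children=['X', 'R'] left=[] right=['B'] parent=K
Step 3 (right): focus=B path=1 depth=1 children=['E'] left=['Y'] right=[] parent=K
Step 4 (set A): focus=A path=1 depth=1 children=['E'] left=['Y'] right=[] parent=K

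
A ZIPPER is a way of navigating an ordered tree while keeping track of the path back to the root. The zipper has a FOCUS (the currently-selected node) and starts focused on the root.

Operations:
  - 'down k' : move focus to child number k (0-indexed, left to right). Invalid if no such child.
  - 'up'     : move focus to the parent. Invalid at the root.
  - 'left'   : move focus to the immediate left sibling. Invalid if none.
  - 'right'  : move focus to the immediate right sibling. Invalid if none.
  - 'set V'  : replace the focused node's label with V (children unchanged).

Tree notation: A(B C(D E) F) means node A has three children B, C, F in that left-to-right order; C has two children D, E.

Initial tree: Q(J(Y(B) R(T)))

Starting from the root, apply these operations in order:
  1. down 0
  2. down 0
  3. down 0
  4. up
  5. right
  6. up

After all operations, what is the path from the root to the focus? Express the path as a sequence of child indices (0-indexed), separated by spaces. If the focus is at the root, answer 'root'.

Answer: 0

Derivation:
Step 1 (down 0): focus=J path=0 depth=1 children=['Y', 'R'] left=[] right=[] parent=Q
Step 2 (down 0): focus=Y path=0/0 depth=2 children=['B'] left=[] right=['R'] parent=J
Step 3 (down 0): focus=B path=0/0/0 depth=3 children=[] left=[] right=[] parent=Y
Step 4 (up): focus=Y path=0/0 depth=2 children=['B'] left=[] right=['R'] parent=J
Step 5 (right): focus=R path=0/1 depth=2 children=['T'] left=['Y'] right=[] parent=J
Step 6 (up): focus=J path=0 depth=1 children=['Y', 'R'] left=[] right=[] parent=Q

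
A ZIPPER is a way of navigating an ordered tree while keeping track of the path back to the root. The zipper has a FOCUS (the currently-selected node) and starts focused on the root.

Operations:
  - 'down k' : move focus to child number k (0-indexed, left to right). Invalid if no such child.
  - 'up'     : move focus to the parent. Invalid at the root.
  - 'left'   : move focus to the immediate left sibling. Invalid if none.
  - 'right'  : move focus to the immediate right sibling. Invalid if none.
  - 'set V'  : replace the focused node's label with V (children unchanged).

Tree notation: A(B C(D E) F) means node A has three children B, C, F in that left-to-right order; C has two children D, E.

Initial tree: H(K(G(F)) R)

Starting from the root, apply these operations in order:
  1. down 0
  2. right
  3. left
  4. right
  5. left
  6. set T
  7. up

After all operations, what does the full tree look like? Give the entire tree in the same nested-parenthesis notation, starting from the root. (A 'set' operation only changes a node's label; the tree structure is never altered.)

Step 1 (down 0): focus=K path=0 depth=1 children=['G'] left=[] right=['R'] parent=H
Step 2 (right): focus=R path=1 depth=1 children=[] left=['K'] right=[] parent=H
Step 3 (left): focus=K path=0 depth=1 children=['G'] left=[] right=['R'] parent=H
Step 4 (right): focus=R path=1 depth=1 children=[] left=['K'] right=[] parent=H
Step 5 (left): focus=K path=0 depth=1 children=['G'] left=[] right=['R'] parent=H
Step 6 (set T): focus=T path=0 depth=1 children=['G'] left=[] right=['R'] parent=H
Step 7 (up): focus=H path=root depth=0 children=['T', 'R'] (at root)

Answer: H(T(G(F)) R)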